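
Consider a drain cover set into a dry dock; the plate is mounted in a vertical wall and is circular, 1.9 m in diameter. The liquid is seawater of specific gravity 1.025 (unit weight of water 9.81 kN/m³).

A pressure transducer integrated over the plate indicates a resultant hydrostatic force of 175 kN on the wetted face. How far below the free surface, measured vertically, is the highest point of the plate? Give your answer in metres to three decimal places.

d_top ≈ 5.188 m

γ = 1.025 × 9.81 = 10.05525 kN/m³.
A = π(0.95)² = 2.83529 m².
From F = γ·h_c·A, the centroid depth is h_c = 175/(10.05525 × 2.83529) = 6.13829 m.
The centroid is at the centre, 0.95 m below the top of the plate, so the highest point sits at h_top = 6.13829 − 0.95 = 5.18829 m below the surface.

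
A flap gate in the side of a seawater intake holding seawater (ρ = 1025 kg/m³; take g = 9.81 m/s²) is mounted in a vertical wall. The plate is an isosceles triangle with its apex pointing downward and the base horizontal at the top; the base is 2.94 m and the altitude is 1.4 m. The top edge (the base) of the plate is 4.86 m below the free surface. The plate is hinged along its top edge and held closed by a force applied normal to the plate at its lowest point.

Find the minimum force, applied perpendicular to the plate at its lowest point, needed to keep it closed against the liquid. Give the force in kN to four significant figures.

P ≈ 38.35 kN

γ = ρg = 1025 × 9.81 / 1000 = 10.05525 kN/m³.
With the apex down, the centroid sits h/3 = 1.4/3 = 0.466667 m below the base (the top edge), so the centroid depth is h_c = 4.86 + 0.466667 = 5.32667 m.
A = ½ × 2.94 × 1.4 = 2.058 m².
Resultant F = γ·h_c·A = 10.05525 × 5.32667 × 2.058 = 110.229 kN.
I_c = b·h³/36 = 2.94 × 1.4³/36 = 0.224093 m⁴.
Centre of pressure: y_p = y_c + I_c/(y_c·A) = 5.32667 + 0.224093/(5.32667 × 2.058) = 5.32667 + 0.0204422 = 5.34711 m along the plane.
The resultant acts 0.466667 + 0.0204422 = 0.487109 m (along the plate) below the hinge at the top edge, so the moment about the hinge is M = F × 0.487109 = 110.229 × 0.487109 = 53.6935 kN·m.
A normal force at the bottom, 1.4 m from the hinge, must supply this moment: P = 53.6935/1.4 = 38.3525 kN.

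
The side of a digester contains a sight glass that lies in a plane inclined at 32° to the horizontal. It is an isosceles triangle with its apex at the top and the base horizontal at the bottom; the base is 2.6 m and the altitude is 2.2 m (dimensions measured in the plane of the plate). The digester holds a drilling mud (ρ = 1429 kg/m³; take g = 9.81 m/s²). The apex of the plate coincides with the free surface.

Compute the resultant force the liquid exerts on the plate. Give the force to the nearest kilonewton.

F ≈ 31 kN

γ = ρg = 1429 × 9.81 / 1000 = 14.01849 kN/m³.
Let θ = 32° be the plate's angle to the horizontal; measure y along the incline from where the plane meets the free surface. Vertical depth h = y·sinθ with sinθ = 0.529919.
With the apex up, the centroid sits 2h/3 = 2 × 2.2/3 = 1.46667 m below the apex, so y_c = 1.46667 m and h_c = 1.46667 × 0.529919 = 0.777216 m.
A = ½ × 2.6 × 2.2 = 2.86 m².
Resultant F = γ·h_c·A = 14.01849 × 0.777216 × 2.86 = 31.1608 kN.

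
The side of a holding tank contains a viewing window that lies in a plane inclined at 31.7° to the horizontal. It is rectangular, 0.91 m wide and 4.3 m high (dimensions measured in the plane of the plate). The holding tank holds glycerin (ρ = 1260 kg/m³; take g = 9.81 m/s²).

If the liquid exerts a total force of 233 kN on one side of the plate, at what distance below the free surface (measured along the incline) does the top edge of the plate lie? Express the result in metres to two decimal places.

γ = ρg = 1260 × 9.81 / 1000 = 12.3606 kN/m³.
A = 0.91 × 4.3 = 3.913 m².
From F = γ·h_c·A, the centroid depth is h_c = 233/(12.3606 × 3.913) = 4.81733 m.
Let θ = 31.7° be the plate's angle to the horizontal; measure y along the incline from where the plane meets the free surface. Vertical depth h = y·sinθ with sinθ = 0.525472.
Along the incline, y_c = h_c/sinθ = 4.81733/0.525472 = 9.16762 m.
The centroid lies 4.3/2 = 2.15 m below the top edge, so the top edge sits at y_top = 9.16762 − 2.15 = 7.01762 m along the incline.

y_top ≈ 7.02 m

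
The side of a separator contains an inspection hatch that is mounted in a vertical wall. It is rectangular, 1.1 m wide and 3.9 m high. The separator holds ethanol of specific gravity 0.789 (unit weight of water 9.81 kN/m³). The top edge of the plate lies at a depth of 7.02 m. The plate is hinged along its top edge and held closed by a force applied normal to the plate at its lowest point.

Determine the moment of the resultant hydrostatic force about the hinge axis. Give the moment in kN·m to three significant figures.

M ≈ 623 kN·m

γ = 0.789 × 9.81 = 7.74009 kN/m³.
The centroid lies 3.9/2 = 1.95 m below the top edge, so the centroid depth is h_c = 7.02 + 1.95 = 8.97 m.
A = 1.1 × 3.9 = 4.29 m².
Resultant F = γ·h_c·A = 7.74009 × 8.97 × 4.29 = 297.849 kN.
I_c = b·h³/12 = 1.1 × 3.9³/12 = 5.43757 m⁴.
Centre of pressure: y_p = y_c + I_c/(y_c·A) = 8.97 + 5.43757/(8.97 × 4.29) = 8.97 + 0.141304 = 9.1113 m along the plane.
The resultant acts 1.95 + 0.141304 = 2.0913 m (along the plate) below the hinge at the top edge, so the moment about the hinge is M = F × 2.0913 = 297.849 × 2.0913 = 622.892 kN·m.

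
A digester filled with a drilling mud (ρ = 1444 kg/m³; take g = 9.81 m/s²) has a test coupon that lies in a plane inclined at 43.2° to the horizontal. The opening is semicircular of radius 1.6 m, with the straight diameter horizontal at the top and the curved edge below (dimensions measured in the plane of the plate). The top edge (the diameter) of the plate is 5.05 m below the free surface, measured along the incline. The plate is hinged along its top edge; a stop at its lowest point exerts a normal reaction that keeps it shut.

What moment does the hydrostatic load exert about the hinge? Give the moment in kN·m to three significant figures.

M ≈ 159 kN·m

γ = ρg = 1444 × 9.81 / 1000 = 14.16564 kN/m³.
Let θ = 43.2° be the plate's angle to the horizontal; measure y along the incline from where the plane meets the free surface. Vertical depth h = y·sinθ with sinθ = 0.684547.
The centroid of a semicircle lies 4r/(3π) = 0.679061 m from the diameter, here below the top edge, so y_c = 5.05 + 0.679061 = 5.72906 m and h_c = 5.72906 × 0.684547 = 3.92181 m.
A = πr²/2 = π × 1.6²/2 = 4.02124 m².
Resultant F = γ·h_c·A = 14.16564 × 3.92181 × 4.02124 = 223.4 kN.
I_c = (π/8 − 8/(9π))·r⁴ = 0.109757 × 1.6⁴ = 0.719303 m⁴.
Centre of pressure: y_p = y_c + I_c/(y_c·A) = 5.72906 + 0.719303/(5.72906 × 4.02124) = 5.72906 + 0.0312226 = 5.76028 m along the plane.
The resultant acts 0.679061 + 0.0312226 = 0.710284 m (along the plate) below the hinge at the top edge, so the moment about the hinge is M = F × 0.710284 = 223.4 × 0.710284 = 158.677 kN·m.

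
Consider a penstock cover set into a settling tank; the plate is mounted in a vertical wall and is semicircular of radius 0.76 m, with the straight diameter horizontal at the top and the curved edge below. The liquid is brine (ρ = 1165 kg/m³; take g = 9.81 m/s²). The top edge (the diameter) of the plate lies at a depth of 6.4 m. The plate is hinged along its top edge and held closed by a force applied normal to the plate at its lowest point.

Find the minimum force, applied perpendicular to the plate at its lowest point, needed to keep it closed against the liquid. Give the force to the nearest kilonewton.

γ = ρg = 1165 × 9.81 / 1000 = 11.42865 kN/m³.
The centroid of a semicircle lies 4r/(3π) = 0.322554 m from the diameter, here below the top edge, so the centroid depth is h_c = 6.4 + 0.322554 = 6.72255 m.
A = πr²/2 = π × 0.76²/2 = 0.907292 m².
Resultant F = γ·h_c·A = 11.42865 × 6.72255 × 0.907292 = 69.7069 kN.
I_c = (π/8 − 8/(9π))·r⁴ = 0.109757 × 0.76⁴ = 0.0366173 m⁴.
Centre of pressure: y_p = y_c + I_c/(y_c·A) = 6.72255 + 0.0366173/(6.72255 × 0.907292) = 6.72255 + 0.00600351 = 6.72855 m along the plane.
The resultant acts 0.322554 + 0.00600351 = 0.328558 m (along the plate) below the hinge at the top edge, so the moment about the hinge is M = F × 0.328558 = 69.7069 × 0.328558 = 22.9028 kN·m.
A normal force at the bottom, 0.76 m from the hinge, must supply this moment: P = 22.9028/0.76 = 30.1353 kN.

P ≈ 30 kN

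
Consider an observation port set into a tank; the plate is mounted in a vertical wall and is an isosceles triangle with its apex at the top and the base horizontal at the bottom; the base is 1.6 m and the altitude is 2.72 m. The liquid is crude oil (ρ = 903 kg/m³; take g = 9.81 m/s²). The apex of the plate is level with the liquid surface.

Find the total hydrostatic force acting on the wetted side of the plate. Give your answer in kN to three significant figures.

γ = ρg = 903 × 9.81 / 1000 = 8.85843 kN/m³.
With the apex up, the centroid sits 2h/3 = 2 × 2.72/3 = 1.81333 m below the apex, so the centroid depth is h_c = 1.81333 m.
A = ½ × 1.6 × 2.72 = 2.176 m².
Resultant F = γ·h_c·A = 8.85843 × 1.81333 × 2.176 = 34.9536 kN.

F ≈ 35.0 kN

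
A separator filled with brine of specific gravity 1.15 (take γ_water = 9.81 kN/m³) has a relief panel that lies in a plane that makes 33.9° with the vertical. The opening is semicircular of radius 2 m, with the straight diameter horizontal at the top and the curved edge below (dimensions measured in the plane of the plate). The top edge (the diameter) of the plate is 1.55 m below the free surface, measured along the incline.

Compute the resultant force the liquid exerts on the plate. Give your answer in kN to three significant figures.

γ = 1.15 × 9.81 = 11.2815 kN/m³.
The plate makes 33.9° with the vertical, i.e. θ = 90° − 33.9° = 56.1° to the horizontal. Measuring y along the incline from the free-surface line, vertical depth h = y·sinθ with sinθ = 0.830012.
The centroid of a semicircle lies 4r/(3π) = 0.848826 m from the diameter, here below the top edge, so y_c = 1.55 + 0.848826 = 2.39883 m and h_c = 2.39883 × 0.830012 = 1.99106 m.
A = πr²/2 = π × 2²/2 = 6.28319 m².
Resultant F = γ·h_c·A = 11.2815 × 1.99106 × 6.28319 = 141.134 kN.

F ≈ 141 kN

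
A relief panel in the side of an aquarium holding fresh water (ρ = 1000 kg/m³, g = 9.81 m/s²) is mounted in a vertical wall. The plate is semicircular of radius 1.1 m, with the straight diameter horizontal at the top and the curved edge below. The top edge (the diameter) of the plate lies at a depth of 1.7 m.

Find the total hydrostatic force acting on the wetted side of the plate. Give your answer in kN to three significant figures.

γ = ρg = 1000 × 9.81 = 9810 N/m³ = 9.81 kN/m³.
The centroid of a semicircle lies 4r/(3π) = 0.466854 m from the diameter, here below the top edge, so the centroid depth is h_c = 1.7 + 0.466854 = 2.16685 m.
A = πr²/2 = π × 1.1²/2 = 1.90066 m².
Resultant F = γ·h_c·A = 9.81 × 2.16685 × 1.90066 = 40.4019 kN.

F ≈ 40.4 kN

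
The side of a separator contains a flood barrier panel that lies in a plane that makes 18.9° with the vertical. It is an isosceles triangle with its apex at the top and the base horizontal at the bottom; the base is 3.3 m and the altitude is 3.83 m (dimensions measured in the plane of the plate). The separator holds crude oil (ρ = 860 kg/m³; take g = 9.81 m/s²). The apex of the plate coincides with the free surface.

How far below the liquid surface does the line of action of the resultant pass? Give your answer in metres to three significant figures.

γ = ρg = 860 × 9.81 / 1000 = 8.4366 kN/m³.
The plate makes 18.9° with the vertical, i.e. θ = 90° − 18.9° = 71.1° to the horizontal. Measuring y along the incline from the free-surface line, vertical depth h = y·sinθ with sinθ = 0.946085.
With the apex up, the centroid sits 2h/3 = 2 × 3.83/3 = 2.55333 m below the apex, so y_c = 2.55333 m and h_c = 2.55333 × 0.946085 = 2.41567 m.
A = ½ × 3.3 × 3.83 = 6.3195 m².
Resultant F = γ·h_c·A = 8.4366 × 2.41567 × 6.3195 = 128.792 kN.
I_c = b·h³/36 = 3.3 × 3.83³/36 = 5.15001 m⁴.
Centre of pressure: y_p = y_c + I_c/(y_c·A) = 2.55333 + 5.15001/(2.55333 × 6.3195) = 2.55333 + 0.319167 = 2.8725 m along the plane.
Vertically, h_p = y_p·sinθ = 2.8725 × 0.946085 = 2.71763 m.

h_p = 2.72 m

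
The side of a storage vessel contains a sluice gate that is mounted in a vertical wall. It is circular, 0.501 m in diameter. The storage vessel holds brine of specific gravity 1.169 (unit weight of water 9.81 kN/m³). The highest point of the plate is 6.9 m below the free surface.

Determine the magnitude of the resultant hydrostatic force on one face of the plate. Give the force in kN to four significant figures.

γ = 1.169 × 9.81 = 11.46789 kN/m³.
The centroid is at the centre, 0.2505 m below the top of the plate, so the centroid depth is h_c = 6.9 + 0.2505 = 7.1505 m.
A = π(0.2505)² = 0.197136 m².
Resultant F = γ·h_c·A = 11.46789 × 7.1505 × 0.197136 = 16.1654 kN.

F ≈ 16.17 kN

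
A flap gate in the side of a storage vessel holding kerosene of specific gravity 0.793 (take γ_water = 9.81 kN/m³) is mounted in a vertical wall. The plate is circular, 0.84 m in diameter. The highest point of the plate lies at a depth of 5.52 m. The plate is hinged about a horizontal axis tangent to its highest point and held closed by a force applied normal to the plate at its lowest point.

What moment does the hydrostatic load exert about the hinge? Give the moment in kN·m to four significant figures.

M ≈ 10.95 kN·m

γ = 0.793 × 9.81 = 7.77933 kN/m³.
The centroid is at the centre, 0.42 m below the top of the plate, so the centroid depth is h_c = 5.52 + 0.42 = 5.94 m.
A = π(0.42)² = 0.554177 m².
Resultant F = γ·h_c·A = 7.77933 × 5.94 × 0.554177 = 25.6081 kN.
I_c = πr⁴/4 = π × 0.42⁴/4 = 0.0244392 m⁴.
Centre of pressure: y_p = y_c + I_c/(y_c·A) = 5.94 + 0.0244392/(5.94 × 0.554177) = 5.94 + 0.00742424 = 5.94742 m along the plane.
The resultant acts 0.42 + 0.00742424 = 0.427424 m (along the plate) below the hinge at the top edge, so the moment about the hinge is M = F × 0.427424 = 25.6081 × 0.427424 = 10.9455 kN·m.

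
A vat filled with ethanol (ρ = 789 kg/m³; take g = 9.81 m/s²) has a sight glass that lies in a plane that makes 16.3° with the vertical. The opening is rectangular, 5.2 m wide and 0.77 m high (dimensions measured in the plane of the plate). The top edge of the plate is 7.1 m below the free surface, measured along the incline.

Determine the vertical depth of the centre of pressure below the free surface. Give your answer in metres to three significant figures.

γ = ρg = 789 × 9.81 / 1000 = 7.74009 kN/m³.
The plate makes 16.3° with the vertical, i.e. θ = 90° − 16.3° = 73.7° to the horizontal. Measuring y along the incline from the free-surface line, vertical depth h = y·sinθ with sinθ = 0.959805.
The centroid lies 0.77/2 = 0.385 m below the top edge, so y_c = 7.1 + 0.385 = 7.485 m and h_c = 7.485 × 0.959805 = 7.18414 m.
A = 5.2 × 0.77 = 4.004 m².
Resultant F = γ·h_c·A = 7.74009 × 7.18414 × 4.004 = 222.646 kN.
I_c = b·h³/12 = 5.2 × 0.77³/12 = 0.197831 m⁴.
Centre of pressure: y_p = y_c + I_c/(y_c·A) = 7.485 + 0.197831/(7.485 × 4.004) = 7.485 + 0.00660098 = 7.4916 m along the plane.
Vertically, h_p = y_p·sinθ = 7.4916 × 0.959805 = 7.19048 m.

h_p = 7.19 m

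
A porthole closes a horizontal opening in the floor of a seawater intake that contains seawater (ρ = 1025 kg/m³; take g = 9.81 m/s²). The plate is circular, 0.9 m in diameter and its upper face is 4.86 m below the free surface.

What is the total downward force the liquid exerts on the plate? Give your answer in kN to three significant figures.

γ = ρg = 1025 × 9.81 / 1000 = 10.05525 kN/m³.
The plate is horizontal, so pressure is uniform at p = γ·h = 10.05525 × 4.86 = 48.8685 kN/m².
A = π(0.45)² = 0.636173 m².
F = p·A = 48.8685 × 0.636173 = 31.0888 kN.

F ≈ 31.1 kN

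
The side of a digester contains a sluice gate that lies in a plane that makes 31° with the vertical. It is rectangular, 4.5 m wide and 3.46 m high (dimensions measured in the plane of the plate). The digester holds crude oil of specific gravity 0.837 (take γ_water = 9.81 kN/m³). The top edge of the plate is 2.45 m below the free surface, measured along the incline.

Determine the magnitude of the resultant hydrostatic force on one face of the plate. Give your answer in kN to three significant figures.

F ≈ 458 kN

γ = 0.837 × 9.81 = 8.21097 kN/m³.
The plate makes 31° with the vertical, i.e. θ = 90° − 31° = 59° to the horizontal. Measuring y along the incline from the free-surface line, vertical depth h = y·sinθ with sinθ = 0.857167.
The centroid lies 3.46/2 = 1.73 m below the top edge, so y_c = 2.45 + 1.73 = 4.18 m and h_c = 4.18 × 0.857167 = 3.58296 m.
A = 4.5 × 3.46 = 15.57 m².
Resultant F = γ·h_c·A = 8.21097 × 3.58296 × 15.57 = 458.063 kN.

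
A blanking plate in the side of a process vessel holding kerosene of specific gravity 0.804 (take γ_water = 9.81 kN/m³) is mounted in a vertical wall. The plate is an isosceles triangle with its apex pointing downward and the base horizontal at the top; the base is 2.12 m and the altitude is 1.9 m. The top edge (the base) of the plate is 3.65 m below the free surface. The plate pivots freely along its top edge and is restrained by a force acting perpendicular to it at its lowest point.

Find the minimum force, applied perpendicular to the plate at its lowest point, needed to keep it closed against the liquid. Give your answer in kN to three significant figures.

γ = 0.804 × 9.81 = 7.88724 kN/m³.
With the apex down, the centroid sits h/3 = 1.9/3 = 0.633333 m below the base (the top edge), so the centroid depth is h_c = 3.65 + 0.633333 = 4.28333 m.
A = ½ × 2.12 × 1.9 = 2.014 m².
Resultant F = γ·h_c·A = 7.88724 × 4.28333 × 2.014 = 68.0403 kN.
I_c = b·h³/36 = 2.12 × 1.9³/36 = 0.403919 m⁴.
Centre of pressure: y_p = y_c + I_c/(y_c·A) = 4.28333 + 0.403919/(4.28333 × 2.014) = 4.28333 + 0.0468224 = 4.33015 m along the plane.
The resultant acts 0.633333 + 0.0468224 = 0.680155 m (along the plate) below the hinge at the top edge, so the moment about the hinge is M = F × 0.680155 = 68.0403 × 0.680155 = 46.278 kN·m.
A normal force at the bottom, 1.9 m from the hinge, must supply this moment: P = 46.278/1.9 = 24.3568 kN.

P ≈ 24.4 kN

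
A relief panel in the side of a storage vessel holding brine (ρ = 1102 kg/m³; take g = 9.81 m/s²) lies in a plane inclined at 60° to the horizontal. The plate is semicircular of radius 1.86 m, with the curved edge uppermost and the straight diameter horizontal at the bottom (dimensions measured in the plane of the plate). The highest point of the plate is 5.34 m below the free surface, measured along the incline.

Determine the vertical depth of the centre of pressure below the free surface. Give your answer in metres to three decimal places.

h_p = 5.584 m

γ = ρg = 1102 × 9.81 / 1000 = 10.81062 kN/m³.
Let θ = 60° be the plate's angle to the horizontal; measure y along the incline from where the plane meets the free surface. Vertical depth h = y·sinθ with sinθ = 0.866025.
The centroid lies 4r/(3π) = 0.789409 m above the diameter, so r − 4r/(3π) = 1.86 − 0.789409 = 1.07059 m below the topmost point, so y_c = 5.34 + 1.07059 = 6.41059 m and h_c = 6.41059 × 0.866025 = 5.55173 m.
A = πr²/2 = π × 1.86²/2 = 5.43433 m².
Resultant F = γ·h_c·A = 10.81062 × 5.55173 × 5.43433 = 326.156 kN.
I_c = (π/8 − 8/(9π))·r⁴ = 0.109757 × 1.86⁴ = 1.31366 m⁴.
Centre of pressure: y_p = y_c + I_c/(y_c·A) = 6.41059 + 1.31366/(6.41059 × 5.43433) = 6.41059 + 0.0377085 = 6.4483 m along the plane.
Vertically, h_p = y_p·sinθ = 6.4483 × 0.866025 = 5.58439 m.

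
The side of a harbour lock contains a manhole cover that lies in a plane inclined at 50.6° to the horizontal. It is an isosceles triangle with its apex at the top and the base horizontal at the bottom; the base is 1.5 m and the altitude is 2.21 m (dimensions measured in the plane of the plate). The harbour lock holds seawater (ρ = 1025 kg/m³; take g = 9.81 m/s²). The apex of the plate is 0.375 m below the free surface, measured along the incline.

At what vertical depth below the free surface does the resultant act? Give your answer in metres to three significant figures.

h_p = 1.54 m

γ = ρg = 1025 × 9.81 / 1000 = 10.05525 kN/m³.
Let θ = 50.6° be the plate's angle to the horizontal; measure y along the incline from where the plane meets the free surface. Vertical depth h = y·sinθ with sinθ = 0.772734.
With the apex up, the centroid sits 2h/3 = 2 × 2.21/3 = 1.47333 m below the apex, so y_c = 0.375 + 1.47333 = 1.84833 m and h_c = 1.84833 × 0.772734 = 1.42827 m.
A = ½ × 1.5 × 2.21 = 1.6575 m².
Resultant F = γ·h_c·A = 10.05525 × 1.42827 × 1.6575 = 23.8044 kN.
I_c = b·h³/36 = 1.5 × 2.21³/36 = 0.449744 m⁴.
Centre of pressure: y_p = y_c + I_c/(y_c·A) = 1.84833 + 0.449744/(1.84833 × 1.6575) = 1.84833 + 0.146802 = 1.99513 m along the plane.
Vertically, h_p = y_p·sinθ = 1.99513 × 0.772734 = 1.5417 m.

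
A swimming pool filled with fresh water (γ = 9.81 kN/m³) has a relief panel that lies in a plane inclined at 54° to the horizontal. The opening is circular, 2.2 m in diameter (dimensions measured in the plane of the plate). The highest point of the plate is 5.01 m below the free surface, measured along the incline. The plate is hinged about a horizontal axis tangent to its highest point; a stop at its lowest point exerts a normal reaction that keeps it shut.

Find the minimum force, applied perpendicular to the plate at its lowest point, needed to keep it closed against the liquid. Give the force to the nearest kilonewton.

γ = 9.81 kN/m³.
Let θ = 54° be the plate's angle to the horizontal; measure y along the incline from where the plane meets the free surface. Vertical depth h = y·sinθ with sinθ = 0.809017.
The centroid is at the centre, 1.1 m below the top of the plate, so y_c = 5.01 + 1.1 = 6.11 m and h_c = 6.11 × 0.809017 = 4.94309 m.
A = π(1.1)² = 3.80133 m².
Resultant F = γ·h_c·A = 9.81 × 4.94309 × 3.80133 = 184.333 kN.
I_c = πr⁴/4 = π × 1.1⁴/4 = 1.1499 m⁴.
Centre of pressure: y_p = y_c + I_c/(y_c·A) = 6.11 + 1.1499/(6.11 × 3.80133) = 6.11 + 0.0495089 = 6.15951 m along the plane.
The resultant acts 1.1 + 0.0495089 = 1.14951 m (along the plate) below the hinge at the top edge, so the moment about the hinge is M = F × 1.14951 = 184.333 × 1.14951 = 211.893 kN·m.
A normal force at the bottom, 2.2 m from the hinge, must supply this moment: P = 211.893/2.2 = 96.315 kN.

P ≈ 96 kN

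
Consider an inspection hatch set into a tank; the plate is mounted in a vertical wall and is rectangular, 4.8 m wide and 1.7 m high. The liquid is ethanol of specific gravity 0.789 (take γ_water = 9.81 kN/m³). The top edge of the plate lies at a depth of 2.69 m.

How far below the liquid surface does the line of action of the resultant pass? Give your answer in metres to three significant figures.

γ = 0.789 × 9.81 = 7.74009 kN/m³.
The centroid lies 1.7/2 = 0.85 m below the top edge, so the centroid depth is h_c = 2.69 + 0.85 = 3.54 m.
A = 4.8 × 1.7 = 8.16 m².
Resultant F = γ·h_c·A = 7.74009 × 3.54 × 8.16 = 223.583 kN.
I_c = b·h³/12 = 4.8 × 1.7³/12 = 1.9652 m⁴.
Centre of pressure: y_p = y_c + I_c/(y_c·A) = 3.54 + 1.9652/(3.54 × 8.16) = 3.54 + 0.068032 = 3.60803 m along the plane.

h_p = 3.61 m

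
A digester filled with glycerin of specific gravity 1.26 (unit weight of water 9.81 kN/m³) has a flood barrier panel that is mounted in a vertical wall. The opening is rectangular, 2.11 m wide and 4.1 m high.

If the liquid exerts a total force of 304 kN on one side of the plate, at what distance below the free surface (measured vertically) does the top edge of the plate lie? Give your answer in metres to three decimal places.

d_top ≈ 0.793 m

γ = 1.26 × 9.81 = 12.3606 kN/m³.
A = 2.11 × 4.1 = 8.651 m².
From F = γ·h_c·A, the centroid depth is h_c = 304/(12.3606 × 8.651) = 2.84294 m.
The centroid lies 4.1/2 = 2.05 m below the top edge, so the top edge sits at h_top = 2.84294 − 2.05 = 0.79294 m below the surface.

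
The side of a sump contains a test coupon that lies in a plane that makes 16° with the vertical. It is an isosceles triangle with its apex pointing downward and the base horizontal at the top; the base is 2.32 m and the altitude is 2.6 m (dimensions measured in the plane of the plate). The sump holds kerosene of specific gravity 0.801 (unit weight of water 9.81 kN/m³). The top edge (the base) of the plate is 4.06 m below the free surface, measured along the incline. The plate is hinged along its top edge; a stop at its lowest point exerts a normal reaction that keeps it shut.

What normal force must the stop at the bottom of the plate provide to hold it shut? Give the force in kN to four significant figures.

P ≈ 40.70 kN

γ = 0.801 × 9.81 = 7.85781 kN/m³.
The plate makes 16° with the vertical, i.e. θ = 90° − 16° = 74° to the horizontal. Measuring y along the incline from the free-surface line, vertical depth h = y·sinθ with sinθ = 0.961262.
With the apex down, the centroid sits h/3 = 2.6/3 = 0.866667 m below the base (the top edge), so y_c = 4.06 + 0.866667 = 4.92667 m and h_c = 4.92667 × 0.961262 = 4.73582 m.
A = ½ × 2.32 × 2.6 = 3.016 m².
Resultant F = γ·h_c·A = 7.85781 × 4.73582 × 3.016 = 112.235 kN.
I_c = b·h³/36 = 2.32 × 2.6³/36 = 1.13268 m⁴.
Centre of pressure: y_p = y_c + I_c/(y_c·A) = 4.92667 + 1.13268/(4.92667 × 3.016) = 4.92667 + 0.0762294 = 5.0029 m along the plane.
The resultant acts 0.866667 + 0.0762294 = 0.942896 m (along the plate) below the hinge at the top edge, so the moment about the hinge is M = F × 0.942896 = 112.235 × 0.942896 = 105.826 kN·m.
A normal force at the bottom, 2.6 m from the hinge, must supply this moment: P = 105.826/2.6 = 40.7023 kN.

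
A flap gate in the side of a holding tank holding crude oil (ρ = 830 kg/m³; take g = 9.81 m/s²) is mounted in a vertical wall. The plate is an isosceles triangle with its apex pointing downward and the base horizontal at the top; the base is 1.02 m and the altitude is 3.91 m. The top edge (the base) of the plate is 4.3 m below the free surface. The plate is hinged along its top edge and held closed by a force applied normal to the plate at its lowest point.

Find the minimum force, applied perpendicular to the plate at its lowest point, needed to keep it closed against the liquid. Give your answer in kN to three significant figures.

γ = ρg = 830 × 9.81 / 1000 = 8.1423 kN/m³.
With the apex down, the centroid sits h/3 = 3.91/3 = 1.30333 m below the base (the top edge), so the centroid depth is h_c = 4.3 + 1.30333 = 5.60333 m.
A = ½ × 1.02 × 3.91 = 1.9941 m².
Resultant F = γ·h_c·A = 8.1423 × 5.60333 × 1.9941 = 90.9788 kN.
I_c = b·h³/36 = 1.02 × 3.91³/36 = 1.69367 m⁴.
Centre of pressure: y_p = y_c + I_c/(y_c·A) = 5.60333 + 1.69367/(5.60333 × 1.9941) = 5.60333 + 0.151578 = 5.75491 m along the plane.
The resultant acts 1.30333 + 0.151578 = 1.45491 m (along the plate) below the hinge at the top edge, so the moment about the hinge is M = F × 1.45491 = 90.9788 × 1.45491 = 132.366 kN·m.
A normal force at the bottom, 3.91 m from the hinge, must supply this moment: P = 132.366/3.91 = 33.8532 kN.

P ≈ 33.9 kN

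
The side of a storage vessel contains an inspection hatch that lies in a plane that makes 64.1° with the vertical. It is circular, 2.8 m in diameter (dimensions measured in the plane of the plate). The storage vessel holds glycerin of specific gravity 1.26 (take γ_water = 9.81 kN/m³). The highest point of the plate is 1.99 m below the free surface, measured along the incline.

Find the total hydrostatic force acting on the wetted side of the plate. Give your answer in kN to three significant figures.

F ≈ 113 kN

γ = 1.26 × 9.81 = 12.3606 kN/m³.
The plate makes 64.1° with the vertical, i.e. θ = 90° − 64.1° = 25.9° to the horizontal. Measuring y along the incline from the free-surface line, vertical depth h = y·sinθ with sinθ = 0.436802.
The centroid is at the centre, 1.4 m below the top of the plate, so y_c = 1.99 + 1.4 = 3.39 m and h_c = 3.39 × 0.436802 = 1.48076 m.
A = π(1.4)² = 6.15752 m².
Resultant F = γ·h_c·A = 12.3606 × 1.48076 × 6.15752 = 112.702 kN.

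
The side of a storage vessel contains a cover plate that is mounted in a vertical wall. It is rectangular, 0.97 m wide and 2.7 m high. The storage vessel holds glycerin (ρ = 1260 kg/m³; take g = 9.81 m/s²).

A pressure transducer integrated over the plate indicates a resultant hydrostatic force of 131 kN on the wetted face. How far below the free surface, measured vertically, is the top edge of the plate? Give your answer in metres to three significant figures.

d_top ≈ 2.70 m

γ = ρg = 1260 × 9.81 / 1000 = 12.3606 kN/m³.
A = 0.97 × 2.7 = 2.619 m².
From F = γ·h_c·A, the centroid depth is h_c = 131/(12.3606 × 2.619) = 4.04666 m.
The centroid lies 2.7/2 = 1.35 m below the top edge, so the top edge sits at h_top = 4.04666 − 1.35 = 2.69666 m below the surface.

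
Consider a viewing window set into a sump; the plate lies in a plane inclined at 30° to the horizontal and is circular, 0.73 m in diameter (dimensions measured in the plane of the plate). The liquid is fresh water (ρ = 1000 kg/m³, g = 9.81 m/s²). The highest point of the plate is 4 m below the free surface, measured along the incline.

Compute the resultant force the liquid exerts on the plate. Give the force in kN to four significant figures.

F ≈ 8.961 kN

γ = ρg = 1000 × 9.81 = 9810 N/m³ = 9.81 kN/m³.
Let θ = 30° be the plate's angle to the horizontal; measure y along the incline from where the plane meets the free surface. Vertical depth h = y·sinθ with sinθ = 0.500000.
The centroid is at the centre, 0.365 m below the top of the plate, so y_c = 4 + 0.365 = 4.365 m and h_c = 4.365 × 0.500000 = 2.1825 m.
A = π(0.365)² = 0.418539 m².
Resultant F = γ·h_c·A = 9.81 × 2.1825 × 0.418539 = 8.96106 kN.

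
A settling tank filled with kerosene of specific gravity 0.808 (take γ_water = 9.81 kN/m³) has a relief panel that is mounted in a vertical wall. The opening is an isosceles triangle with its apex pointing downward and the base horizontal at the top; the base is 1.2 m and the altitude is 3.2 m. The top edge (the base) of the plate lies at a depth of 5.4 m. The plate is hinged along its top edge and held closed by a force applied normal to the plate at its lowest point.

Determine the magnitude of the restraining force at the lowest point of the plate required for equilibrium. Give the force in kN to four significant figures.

γ = 0.808 × 9.81 = 7.92648 kN/m³.
With the apex down, the centroid sits h/3 = 3.2/3 = 1.06667 m below the base (the top edge), so the centroid depth is h_c = 5.4 + 1.06667 = 6.46667 m.
A = ½ × 1.2 × 3.2 = 1.92 m².
Resultant F = γ·h_c·A = 7.92648 × 6.46667 × 1.92 = 98.4152 kN.
I_c = b·h³/36 = 1.2 × 3.2³/36 = 1.09227 m⁴.
Centre of pressure: y_p = y_c + I_c/(y_c·A) = 6.46667 + 1.09227/(6.46667 × 1.92) = 6.46667 + 0.0879727 = 6.55464 m along the plane.
The resultant acts 1.06667 + 0.0879727 = 1.15464 m (along the plate) below the hinge at the top edge, so the moment about the hinge is M = F × 1.15464 = 98.4152 × 1.15464 = 113.634 kN·m.
A normal force at the bottom, 3.2 m from the hinge, must supply this moment: P = 113.634/3.2 = 35.5106 kN.

P ≈ 35.51 kN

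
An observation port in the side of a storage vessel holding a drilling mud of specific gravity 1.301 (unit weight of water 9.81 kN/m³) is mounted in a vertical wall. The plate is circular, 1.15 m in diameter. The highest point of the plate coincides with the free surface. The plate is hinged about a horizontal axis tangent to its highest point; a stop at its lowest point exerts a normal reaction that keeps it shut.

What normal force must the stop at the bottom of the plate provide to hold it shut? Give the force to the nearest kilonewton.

P ≈ 5 kN

γ = 1.301 × 9.81 = 12.76281 kN/m³.
The centroid is at the centre, 0.575 m below the top of the plate, so the centroid depth is h_c = 0.575 m.
A = π(0.575)² = 1.03869 m².
Resultant F = γ·h_c·A = 12.76281 × 0.575 × 1.03869 = 7.62255 kN.
I_c = πr⁴/4 = π × 0.575⁴/4 = 0.0858541 m⁴.
Centre of pressure: y_p = y_c + I_c/(y_c·A) = 0.575 + 0.0858541/(0.575 × 1.03869) = 0.575 + 0.14375 = 0.71875 m along the plane.
The resultant acts 0.575 + 0.14375 = 0.71875 m (along the plate) below the hinge at the top edge, so the moment about the hinge is M = F × 0.71875 = 7.62255 × 0.71875 = 5.47871 kN·m.
A normal force at the bottom, 1.15 m from the hinge, must supply this moment: P = 5.47871/1.15 = 4.7641 kN.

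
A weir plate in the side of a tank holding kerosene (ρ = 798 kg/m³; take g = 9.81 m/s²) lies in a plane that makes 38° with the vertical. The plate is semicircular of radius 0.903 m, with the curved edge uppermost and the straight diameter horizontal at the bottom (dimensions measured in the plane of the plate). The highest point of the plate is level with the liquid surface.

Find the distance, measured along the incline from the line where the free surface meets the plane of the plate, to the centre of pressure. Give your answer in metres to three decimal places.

γ = ρg = 798 × 9.81 / 1000 = 7.82838 kN/m³.
The plate makes 38° with the vertical, i.e. θ = 90° − 38° = 52° to the horizontal. Measuring y along the incline from the free-surface line, vertical depth h = y·sinθ with sinθ = 0.788011.
The centroid lies 4r/(3π) = 0.383245 m above the diameter, so r − 4r/(3π) = 0.903 − 0.383245 = 0.519755 m below the topmost point, so y_c = 0.519755 m and h_c = 0.519755 × 0.788011 = 0.409573 m.
A = πr²/2 = π × 0.903²/2 = 1.28084 m².
Resultant F = γ·h_c·A = 7.82838 × 0.409573 × 1.28084 = 4.10675 kN.
I_c = (π/8 − 8/(9π))·r⁴ = 0.109757 × 0.903⁴ = 0.0729765 m⁴.
Centre of pressure: y_p = y_c + I_c/(y_c·A) = 0.519755 + 0.0729765/(0.519755 × 1.28084) = 0.519755 + 0.10962 = 0.629375 m along the plane.

y_p = 0.629 m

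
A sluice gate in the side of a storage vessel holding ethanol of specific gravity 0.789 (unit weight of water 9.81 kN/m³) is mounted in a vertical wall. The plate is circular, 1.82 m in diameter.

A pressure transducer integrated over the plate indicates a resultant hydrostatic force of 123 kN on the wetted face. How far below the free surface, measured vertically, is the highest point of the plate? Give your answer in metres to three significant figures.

d_top ≈ 5.20 m

γ = 0.789 × 9.81 = 7.74009 kN/m³.
A = π(0.91)² = 2.60155 m².
From F = γ·h_c·A, the centroid depth is h_c = 123/(7.74009 × 2.60155) = 6.10839 m.
The centroid is at the centre, 0.91 m below the top of the plate, so the highest point sits at h_top = 6.10839 − 0.91 = 5.19839 m below the surface.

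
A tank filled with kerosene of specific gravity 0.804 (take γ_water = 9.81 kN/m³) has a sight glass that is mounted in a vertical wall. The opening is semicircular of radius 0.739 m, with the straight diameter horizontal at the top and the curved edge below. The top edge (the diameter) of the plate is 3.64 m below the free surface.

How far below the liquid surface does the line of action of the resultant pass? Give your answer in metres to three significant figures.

γ = 0.804 × 9.81 = 7.88724 kN/m³.
The centroid of a semicircle lies 4r/(3π) = 0.313641 m from the diameter, here below the top edge, so the centroid depth is h_c = 3.64 + 0.313641 = 3.95364 m.
A = πr²/2 = π × 0.739²/2 = 0.857845 m².
Resultant F = γ·h_c·A = 7.88724 × 3.95364 × 0.857845 = 26.7504 kN.
I_c = (π/8 − 8/(9π))·r⁴ = 0.109757 × 0.739⁴ = 0.0327348 m⁴.
Centre of pressure: y_p = y_c + I_c/(y_c·A) = 3.95364 + 0.0327348/(3.95364 × 0.857845) = 3.95364 + 0.0096517 = 3.96329 m along the plane.

h_p = 3.96 m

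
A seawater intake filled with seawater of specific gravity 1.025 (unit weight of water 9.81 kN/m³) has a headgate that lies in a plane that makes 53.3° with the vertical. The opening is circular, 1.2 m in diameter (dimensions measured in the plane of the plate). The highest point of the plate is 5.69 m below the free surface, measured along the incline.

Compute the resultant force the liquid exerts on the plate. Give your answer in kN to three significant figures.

F ≈ 42.7 kN

γ = 1.025 × 9.81 = 10.05525 kN/m³.
The plate makes 53.3° with the vertical, i.e. θ = 90° − 53.3° = 36.7° to the horizontal. Measuring y along the incline from the free-surface line, vertical depth h = y·sinθ with sinθ = 0.597625.
The centroid is at the centre, 0.6 m below the top of the plate, so y_c = 5.69 + 0.6 = 6.29 m and h_c = 6.29 × 0.597625 = 3.75906 m.
A = π(0.6)² = 1.13097 m².
Resultant F = γ·h_c·A = 10.05525 × 3.75906 × 1.13097 = 42.7487 kN.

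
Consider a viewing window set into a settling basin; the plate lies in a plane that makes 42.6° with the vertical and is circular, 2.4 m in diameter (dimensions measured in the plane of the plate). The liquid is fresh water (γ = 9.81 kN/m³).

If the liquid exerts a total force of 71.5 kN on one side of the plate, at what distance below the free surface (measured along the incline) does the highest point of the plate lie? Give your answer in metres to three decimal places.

γ = 9.81 kN/m³.
A = π(1.2)² = 4.52389 m².
From F = γ·h_c·A, the centroid depth is h_c = 71.5/(9.81 × 4.52389) = 1.61111 m.
The plate makes 42.6° with the vertical, i.e. θ = 90° − 42.6° = 47.4° to the horizontal. Measuring y along the incline from the free-surface line, vertical depth h = y·sinθ with sinθ = 0.736097.
Along the incline, y_c = h_c/sinθ = 1.61111/0.736097 = 2.18872 m.
The centroid is at the centre, 1.2 m below the top of the plate, so the highest point sits at y_top = 2.18872 − 1.2 = 0.98872 m along the incline.

y_top ≈ 0.989 m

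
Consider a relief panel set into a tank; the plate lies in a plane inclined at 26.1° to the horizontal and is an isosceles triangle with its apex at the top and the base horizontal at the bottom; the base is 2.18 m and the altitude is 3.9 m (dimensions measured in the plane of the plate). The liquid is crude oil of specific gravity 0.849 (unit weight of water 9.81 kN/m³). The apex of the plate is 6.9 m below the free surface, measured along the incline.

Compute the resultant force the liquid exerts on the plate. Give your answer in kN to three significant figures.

F ≈ 148 kN

γ = 0.849 × 9.81 = 8.32869 kN/m³.
Let θ = 26.1° be the plate's angle to the horizontal; measure y along the incline from where the plane meets the free surface. Vertical depth h = y·sinθ with sinθ = 0.439939.
With the apex up, the centroid sits 2h/3 = 2 × 3.9/3 = 2.6 m below the apex, so y_c = 6.9 + 2.6 = 9.5 m and h_c = 9.5 × 0.439939 = 4.17942 m.
A = ½ × 2.18 × 3.9 = 4.251 m².
Resultant F = γ·h_c·A = 8.32869 × 4.17942 × 4.251 = 147.973 kN.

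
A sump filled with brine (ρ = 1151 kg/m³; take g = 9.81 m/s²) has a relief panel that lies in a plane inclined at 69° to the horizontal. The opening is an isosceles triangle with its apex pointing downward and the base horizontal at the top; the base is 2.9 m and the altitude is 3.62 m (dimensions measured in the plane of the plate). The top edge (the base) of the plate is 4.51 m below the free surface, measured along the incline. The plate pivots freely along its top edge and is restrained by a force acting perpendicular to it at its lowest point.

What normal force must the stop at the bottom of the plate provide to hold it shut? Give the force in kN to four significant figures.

γ = ρg = 1151 × 9.81 / 1000 = 11.29131 kN/m³.
Let θ = 69° be the plate's angle to the horizontal; measure y along the incline from where the plane meets the free surface. Vertical depth h = y·sinθ with sinθ = 0.933580.
With the apex down, the centroid sits h/3 = 3.62/3 = 1.20667 m below the base (the top edge), so y_c = 4.51 + 1.20667 = 5.71667 m and h_c = 5.71667 × 0.933580 = 5.33697 m.
A = ½ × 2.9 × 3.62 = 5.249 m².
Resultant F = γ·h_c·A = 11.29131 × 5.33697 × 5.249 = 316.312 kN.
I_c = b·h³/36 = 2.9 × 3.62³/36 = 3.82139 m⁴.
Centre of pressure: y_p = y_c + I_c/(y_c·A) = 5.71667 + 3.82139/(5.71667 × 5.249) = 5.71667 + 0.127351 = 5.84402 m along the plane.
The resultant acts 1.20667 + 0.127351 = 1.33402 m (along the plate) below the hinge at the top edge, so the moment about the hinge is M = F × 1.33402 = 316.312 × 1.33402 = 421.967 kN·m.
A normal force at the bottom, 3.62 m from the hinge, must supply this moment: P = 421.967/3.62 = 116.565 kN.

P ≈ 116.6 kN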